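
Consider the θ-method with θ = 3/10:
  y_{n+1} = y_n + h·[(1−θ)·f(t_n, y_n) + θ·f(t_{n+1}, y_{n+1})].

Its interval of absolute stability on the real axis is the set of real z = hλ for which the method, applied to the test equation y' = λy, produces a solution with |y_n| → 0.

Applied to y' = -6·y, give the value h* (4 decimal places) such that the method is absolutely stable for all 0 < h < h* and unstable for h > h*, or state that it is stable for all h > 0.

(-5.0000,0); λ=-6 ⇒ h* = (5)/6 = 0.8333.

Test eqn y'=λy, z=hλ:
  y_{n+1} = y_n + z·[7/10·y_n + 3/10·y_{n+1}] ⇒ (1 − 3/10z)y_{n+1} = (1 + 7/10z)y_n
  Hence R(z) = (1 + 7/10z)/(1 − 3/10z).

Find x<0 with |R(x)|<1.
x=-0.75: |R|=0.3878
R=−1: 1+7/10x = −1+3/10x ⇒ -2/5x=2 ⇒ x=2/(-2/5)=-5.0000
Confirm numerically:
  x=-4.682: |R|=0.94710 <1
  x=-4.315: |R|=0.88058 <1
  x=-3.904: |R|=0.79808 <1
  x=-2.724: |R|=0.49901 <1
  x=-5.499: |R|=1.07533 >1
  x=-5.089: |R|=1.01409 >1
  x=-5.039: |R|=1.00621 >1
So |R|<1 on (-5.0000, 0).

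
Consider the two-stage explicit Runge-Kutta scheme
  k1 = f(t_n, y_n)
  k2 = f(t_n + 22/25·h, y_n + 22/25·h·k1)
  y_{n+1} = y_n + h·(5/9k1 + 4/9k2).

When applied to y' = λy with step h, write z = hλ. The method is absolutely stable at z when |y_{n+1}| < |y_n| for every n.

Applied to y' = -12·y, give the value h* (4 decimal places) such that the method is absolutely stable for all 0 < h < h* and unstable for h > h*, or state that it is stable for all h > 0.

Set f=λy, z=hλ:
  k1=λy_n ⇒ h·k1=z·y_n;  k2=λ(1+22/25z)y_n ⇒ h·k2=z(1+22/25z)y_n
  y_{n+1}/y_n = 1 + 5/9z + 4/9z(1+22/25z) = 1 + z + 88/225z²
  so R(z) = 1 + z + 88/225z².

Find x<0 with |R(x)|<1.
x=-1.66: |R|=0.4177
R=1: x+88/225x²=0 ⇒ x=−225/88=-2.5568; min R=1−1/(4·88/225)=0.3608>−1
Confirm numerically:
  x=-2.457: |R|=0.90408 <1
  x=-2.147: |R|=0.65587 <1
  x=-1.556: |R|=0.39093 <1
  x=-1.519: |R|=0.38343 <1
  x=-2.887: |R|=1.37282 >1
  x=-2.731: |R|=1.18605 >1
Interval (-2.5568, 0).

(-2.5568,0); λ=-12 ⇒ h* = (225/88)/12 = 0.2131.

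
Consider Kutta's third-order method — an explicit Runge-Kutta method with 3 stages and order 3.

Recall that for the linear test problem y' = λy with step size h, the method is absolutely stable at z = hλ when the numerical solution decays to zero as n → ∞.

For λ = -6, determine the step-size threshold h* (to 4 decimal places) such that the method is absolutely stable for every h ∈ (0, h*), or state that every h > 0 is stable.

With y'=λy (z=hλ):
  order 3, 3-stage ⇒ R(z)=1+z+z^2/2+z^3/6
  (e.g. R(-1.69)=-0.06642, |R|=0.06642)

Boundary: |R(x)|=1, x<0.
x=-1.69: |R|=0.0664
|R(-2.71)|=1.3550 |R(-1.34)|=0.1568 |R(-0.86)|=0.4038
Bisect:
  x_lo=-3.3572 |R|=3.0280  x_hi=-0.1438 |R|=0.8661
  mid=-1.75047 |R|=0.11235 →hi
  mid=-2.55381 |R|=1.06881 →lo
  mid=-2.15214 |R|=0.49764 →hi
  mid=-2.35298 |R|=0.75594 →hi
  mid=-2.45340 |R|=0.90505 →hi
  mid=-2.50361 |R|=0.98503 →hi
  mid=-2.52871 |R|=1.02644 →lo
  mid=-2.51616 |R|=1.00562 →lo
  mid=-2.50988 |R|=0.99530 →hi
  ...
  [-2.51282,-2.51263] ⇒ x*=-2.5127
So |R|<1 on (-2.5127, 0).

(-2.5127,0); λ=-6 ⇒ h* = 0.4188.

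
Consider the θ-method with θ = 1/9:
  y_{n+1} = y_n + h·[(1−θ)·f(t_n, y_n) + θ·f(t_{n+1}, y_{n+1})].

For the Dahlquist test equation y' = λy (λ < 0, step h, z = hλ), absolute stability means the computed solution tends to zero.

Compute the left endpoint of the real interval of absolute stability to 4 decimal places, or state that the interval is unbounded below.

With y'=λy (z=hλ):
  y_{n+1} = y_n + z·[8/9·y_n + 1/9·y_{n+1}] ⇒ (1 − 1/9z)y_{n+1} = (1 + 8/9z)y_n
  ⇒ R(z) = (1 + 8/9z)/(1 − 1/9z).

Boundary: |R(x)|=1, x<0.
x=-1.66: |R|=0.4015
R=−1: 1+8/9x = −1+1/9x ⇒ -7/9x=2 ⇒ x=2/(-7/9)=-2.5714
Confirm numerically:
  x=-2.168: |R|=0.74713 <1
  x=-1.945: |R|=0.59936 <1
  x=-1.083: |R|=0.03332 <1
  x=-2.935: |R|=1.21324 >1
  x=-2.836: |R|=1.15647 >1
  x=-2.702: |R|=1.07811 >1
Interval (-2.5714, 0).

left endpoint -2.5714.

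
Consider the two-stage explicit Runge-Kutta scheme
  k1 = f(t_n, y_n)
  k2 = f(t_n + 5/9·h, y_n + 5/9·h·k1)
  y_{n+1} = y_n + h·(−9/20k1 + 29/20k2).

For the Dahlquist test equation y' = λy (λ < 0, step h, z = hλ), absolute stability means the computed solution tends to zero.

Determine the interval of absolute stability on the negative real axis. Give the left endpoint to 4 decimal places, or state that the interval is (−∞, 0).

On y'=λy, z=hλ:
  k1=λy_n ⇒ h·k1=z·y_n;  k2=λ(1+5/9z)y_n ⇒ h·k2=z(1+5/9z)y_n
  y_{n+1}/y_n = 1 − 9/20z + 29/20z(1+5/9z) = 1 + z + 29/36z²
  ⇒ R(z) = 1 + z + 29/36z².

Boundary: |R(x)|=1, x<0.
x=-1.63: |R|=1.5103
R=1: x+29/36x²=0 ⇒ x=−36/29=-1.2414; min R=1−1/(4·29/36)=0.6897>−1
Confirm numerically:
  x=-0.848: |R|=0.73128 <1
  x=-0.818: |R|=0.72102 <1
  x=-0.590: |R|=0.69041 <1
  x=-0.553: |R|=0.69335 <1
  x=-1.458: |R|=1.25442 >1
  x=-1.298: |R|=1.05920 >1
Interval (-1.2414, 0).

(-1.2414, 0).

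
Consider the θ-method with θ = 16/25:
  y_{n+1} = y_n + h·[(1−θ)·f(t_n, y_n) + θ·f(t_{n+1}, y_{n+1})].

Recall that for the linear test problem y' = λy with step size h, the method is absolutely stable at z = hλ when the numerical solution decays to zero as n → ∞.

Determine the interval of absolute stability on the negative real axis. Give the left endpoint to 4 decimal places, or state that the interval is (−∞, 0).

On y'=λy, z=hλ:
  y_{n+1} = y_n + z·[9/25·y_n + 16/25·y_{n+1}] ⇒ (1 − 16/25z)y_{n+1} = (1 + 9/25z)y_n
  Hence R(z) = (1 + 9/25z)/(1 − 16/25z).

Find x<0 with |R(x)|<1.
x=-0.68: |R|=0.5262
x=-2: |R|=0.1228
x=-10: |R|=0.3514
x=-100: |R|=0.5385
θ=16/25≥1/2 ⇒ |1+9/25x|<|1−16/25x| ∀x<0 ⇒ stable on all of ℝ⁻.

(−∞, 0) — no finite endpoint.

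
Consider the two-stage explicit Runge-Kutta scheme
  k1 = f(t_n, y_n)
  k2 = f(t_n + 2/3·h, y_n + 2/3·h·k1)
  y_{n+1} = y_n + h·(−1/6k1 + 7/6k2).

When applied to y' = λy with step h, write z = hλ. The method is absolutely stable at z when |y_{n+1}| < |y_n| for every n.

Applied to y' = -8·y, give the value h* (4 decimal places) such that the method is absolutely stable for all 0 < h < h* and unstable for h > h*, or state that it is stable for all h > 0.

Set f=λy, z=hλ:
  k1=λy_n ⇒ h·k1=z·y_n;  k2=λ(1+2/3z)y_n ⇒ h·k2=z(1+2/3z)y_n
  y_{n+1}/y_n = 1 − 1/6z + 7/6z(1+2/3z) = 1 + z + 7/9z²
  R(z) = 1 + z + 7/9z².

Solve |R(x)|<1 on ℝ⁻.
x=-0.43: |R|=0.7138
R=1: x+7/9x²=0 ⇒ x=−9/7=-1.2857; min R=1−1/(4·7/9)=0.6786>−1
Confirm numerically:
  x=-1.201: |R|=0.92087 <1
  x=-1.025: |R|=0.79215 <1
  x=-0.589: |R|=0.68083 <1
  x=-0.587: |R|=0.68100 <1
  x=-1.860: |R|=1.83080 >1
  x=-1.501: |R|=1.25133 >1
Interval (-1.2857, 0).

(-1.2857,0); λ=-8 ⇒ h* = (9/7)/8 = 0.1607.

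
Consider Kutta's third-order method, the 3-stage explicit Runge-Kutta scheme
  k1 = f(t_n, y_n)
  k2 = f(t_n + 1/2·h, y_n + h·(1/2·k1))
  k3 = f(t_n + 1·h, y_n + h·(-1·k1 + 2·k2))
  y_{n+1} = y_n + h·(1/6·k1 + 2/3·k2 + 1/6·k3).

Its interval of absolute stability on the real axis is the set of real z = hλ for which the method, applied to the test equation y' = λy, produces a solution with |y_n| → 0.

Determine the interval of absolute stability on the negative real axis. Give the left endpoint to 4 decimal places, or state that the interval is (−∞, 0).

(-2.5127, 0).

Set f=λy, z=hλ:
  order 3, 3-stage ⇒ R(z)=1+z+z^2/2+z^3/6
  (e.g. R(-1.09)=0.28821, |R|=0.28821)

Find x<0 with |R(x)|<1.
x=-1.09: |R|=0.2882
|R(-2.06)|=0.3952 |R(-1.71)|=0.0813 |R(-0.54)|=0.5796
Bisect:
  x_lo=-2.9397 |R|=1.8528  x_hi=-0.2256 |R|=0.7979
  mid=-1.58264 |R|=0.00905 →hi
  mid=-2.26116 |R|=0.63156 →hi
  mid=-2.60041 |R|=1.15007 →lo
  mid=-2.43078 |R|=0.87023 →hi
  mid=-2.51560 |R|=1.00470 →lo
  mid=-2.47319 |R|=0.93614 →hi
  mid=-2.49440 |R|=0.97008 →hi
  mid=-2.50500 |R|=0.98731 →hi
  mid=-2.51030 |R|=0.99598 →hi
  ...
  [-2.51278,-2.51262] ⇒ x*=-2.5127
Interval (-2.5127, 0).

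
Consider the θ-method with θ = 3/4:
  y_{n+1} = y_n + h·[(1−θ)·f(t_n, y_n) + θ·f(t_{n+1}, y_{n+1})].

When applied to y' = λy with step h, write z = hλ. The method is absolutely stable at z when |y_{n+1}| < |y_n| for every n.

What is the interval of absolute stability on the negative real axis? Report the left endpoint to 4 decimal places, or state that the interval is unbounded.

With y'=λy (z=hλ):
  y_{n+1} = y_n + z·[1/4·y_n + 3/4·y_{n+1}] ⇒ (1 − 3/4z)y_{n+1} = (1 + 1/4z)y_n
  R(z) = (1 + 1/4z)/(1 − 3/4z).

Boundary: |R(x)|=1, x<0.
x=-0.36: |R|=0.7165
x=-2: |R|=0.2000
x=-10: |R|=0.1765
x=-100: |R|=0.3158
θ=3/4≥1/2 ⇒ |1+1/4x|<|1−3/4x| ∀x<0 ⇒ interval (−∞,0).

(−∞, 0) — no finite endpoint.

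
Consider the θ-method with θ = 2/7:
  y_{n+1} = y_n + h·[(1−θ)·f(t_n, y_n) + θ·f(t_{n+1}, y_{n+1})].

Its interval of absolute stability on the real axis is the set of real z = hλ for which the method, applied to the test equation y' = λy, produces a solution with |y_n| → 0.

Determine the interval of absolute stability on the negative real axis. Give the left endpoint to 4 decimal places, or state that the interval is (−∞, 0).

On y'=λy, z=hλ:
  y_{n+1} = y_n + z·[5/7·y_n + 2/7·y_{n+1}] ⇒ (1 − 2/7z)y_{n+1} = (1 + 5/7z)y_n
  R(z) = (1 + 5/7z)/(1 − 2/7z).

Solve |R(x)|<1 on ℝ⁻.
x=-1.28: |R|=0.0628
R=−1: 1+5/7x = −1+2/7x ⇒ -3/7x=2 ⇒ x=2/(-3/7)=-4.6667
Confirm numerically:
  x=-3.877: |R|=0.83943 <1
  x=-2.380: |R|=0.41667 <1
  x=-2.005: |R|=0.27475 <1
  x=-5.114: |R|=1.07790 >1
  x=-4.743: |R|=1.01389 >1
So |R|<1 on (-4.6667, 0).

z∈(-4.6667,0).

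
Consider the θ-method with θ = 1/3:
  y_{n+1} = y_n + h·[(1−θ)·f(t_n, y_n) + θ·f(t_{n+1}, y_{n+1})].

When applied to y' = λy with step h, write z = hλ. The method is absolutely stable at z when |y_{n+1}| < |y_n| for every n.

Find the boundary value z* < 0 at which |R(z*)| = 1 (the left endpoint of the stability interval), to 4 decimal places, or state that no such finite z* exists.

z* = -6.0000.

On y'=λy, z=hλ:
  y_{n+1} = y_n + z·[2/3·y_n + 1/3·y_{n+1}] ⇒ (1 − 1/3z)y_{n+1} = (1 + 2/3z)y_n
  Hence R(z) = (1 + 2/3z)/(1 − 1/3z).

Find x<0 with |R(x)|<1.
x=-0.5: |R|=0.5714
R=−1: 1+2/3x = −1+1/3x ⇒ -1/3x=2 ⇒ x=2/(-1/3)=-6.0000
Confirm numerically:
  x=-4.603: |R|=0.81626 <1
  x=-3.555: |R|=0.62700 <1
  x=-3.217: |R|=0.55236 <1
  x=-6.372: |R|=1.03969 >1
  x=-6.201: |R|=1.02185 >1
Stable set (-6.0000, 0).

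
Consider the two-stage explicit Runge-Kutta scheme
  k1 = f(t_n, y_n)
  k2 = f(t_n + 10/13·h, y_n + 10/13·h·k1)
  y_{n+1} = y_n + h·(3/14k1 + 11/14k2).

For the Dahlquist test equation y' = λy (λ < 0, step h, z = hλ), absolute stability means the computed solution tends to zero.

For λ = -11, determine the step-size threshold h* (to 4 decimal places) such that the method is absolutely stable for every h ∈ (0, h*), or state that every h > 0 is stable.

(-1.6545,0); λ=-11 ⇒ h* = (91/55)/11 = 0.1504.

On y'=λy, z=hλ:
  k1=λy_n ⇒ h·k1=z·y_n;  k2=λ(1+10/13z)y_n ⇒ h·k2=z(1+10/13z)y_n
  y_{n+1}/y_n = 1 + 3/14z + 11/14z(1+10/13z) = 1 + z + 55/91z²
  Hence R(z) = 1 + z + 55/91z².

Solve |R(x)|<1 on ℝ⁻.
x=-0.48: |R|=0.6593
R=1: x+55/91x²=0 ⇒ x=−91/55=-1.6545; min R=1−1/(4·55/91)=0.5864>−1
Confirm numerically:
  x=-1.364: |R|=0.76048 <1
  x=-0.975: |R|=0.59955 <1
  x=-0.835: |R|=0.58640 <1
  x=-0.761: |R|=0.58902 <1
  x=-2.092: |R|=1.55312 >1
  x=-2.040: |R|=1.47525 >1
Interval (-1.6545, 0).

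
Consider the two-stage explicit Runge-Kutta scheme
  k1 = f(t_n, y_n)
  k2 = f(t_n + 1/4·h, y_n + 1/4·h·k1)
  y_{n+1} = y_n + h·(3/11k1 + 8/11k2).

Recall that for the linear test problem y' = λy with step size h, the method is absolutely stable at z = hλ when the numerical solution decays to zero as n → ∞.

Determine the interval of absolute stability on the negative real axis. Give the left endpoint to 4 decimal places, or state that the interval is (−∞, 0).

On y'=λy, z=hλ:
  k1=λy_n ⇒ h·k1=z·y_n;  k2=λ(1+1/4z)y_n ⇒ h·k2=z(1+1/4z)y_n
  y_{n+1}/y_n = 1 + 3/11z + 8/11z(1+1/4z) = 1 + z + 2/11z²
  Hence R(z) = 1 + z + 2/11z².

Boundary: |R(x)|=1, x<0.
x=-1.1: |R|=0.1200
R=1: x+2/11x²=0 ⇒ x=−11/2=-5.5000; min R=1−1/(4·2/11)=-0.3750>−1
Confirm numerically:
  x=-5.317: |R|=0.82309 <1
  x=-5.300: |R|=0.80727 <1
  x=-4.478: |R|=0.16791 <1
  x=-2.961: |R|=0.36691 <1
  x=-5.872: |R|=1.39716 >1
  x=-5.714: |R|=1.22233 >1
  x=-5.663: |R|=1.16783 >1
So |R|<1 on (-5.5000, 0).

(-5.5000, 0).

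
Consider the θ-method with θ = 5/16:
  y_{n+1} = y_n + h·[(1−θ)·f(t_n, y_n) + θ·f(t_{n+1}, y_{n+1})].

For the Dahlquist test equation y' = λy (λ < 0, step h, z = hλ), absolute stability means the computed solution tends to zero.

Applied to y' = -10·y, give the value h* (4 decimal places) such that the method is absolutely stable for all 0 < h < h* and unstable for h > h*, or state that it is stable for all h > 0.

With y'=λy (z=hλ):
  y_{n+1} = y_n + z·[11/16·y_n + 5/16·y_{n+1}] ⇒ (1 − 5/16z)y_{n+1} = (1 + 11/16z)y_n
  R(z) = (1 + 11/16z)/(1 − 5/16z).

Boundary: |R(x)|=1, x<0.
x=-1.63: |R|=0.0799
R=−1: 1+11/16x = −1+5/16x ⇒ -3/8x=2 ⇒ x=2/(-3/8)=-5.3333
Confirm numerically:
  x=-2.668: |R|=0.45494 <1
  x=-2.372: |R|=0.36224 <1
  x=-2.184: |R|=0.29807 <1
  x=-5.666: |R|=1.04503 >1
  x=-5.516: |R|=1.02515 >1
  x=-5.487: |R|=1.02123 >1
So |R|<1 on (-5.3333, 0).

(-5.3333,0); λ=-10 ⇒ h* = (16/3)/10 = 0.5333.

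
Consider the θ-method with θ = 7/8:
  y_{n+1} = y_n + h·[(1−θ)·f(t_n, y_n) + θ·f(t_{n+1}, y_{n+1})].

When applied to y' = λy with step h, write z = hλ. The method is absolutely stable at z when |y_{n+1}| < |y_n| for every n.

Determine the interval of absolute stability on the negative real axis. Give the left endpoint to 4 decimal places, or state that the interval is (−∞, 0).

With y'=λy (z=hλ):
  y_{n+1} = y_n + z·[1/8·y_n + 7/8·y_{n+1}] ⇒ (1 − 7/8z)y_{n+1} = (1 + 1/8z)y_n
  R(z) = (1 + 1/8z)/(1 − 7/8z).

Boundary: |R(x)|=1, x<0.
x=-1.63: |R|=0.3282
x=-2: |R|=0.2727
x=-10: |R|=0.0256
x=-100: |R|=0.1299
θ=7/8≥1/2 ⇒ |1+1/8x|<|1−7/8x| ∀x<0 ⇒ unbounded interval.

unbounded; (−∞, 0).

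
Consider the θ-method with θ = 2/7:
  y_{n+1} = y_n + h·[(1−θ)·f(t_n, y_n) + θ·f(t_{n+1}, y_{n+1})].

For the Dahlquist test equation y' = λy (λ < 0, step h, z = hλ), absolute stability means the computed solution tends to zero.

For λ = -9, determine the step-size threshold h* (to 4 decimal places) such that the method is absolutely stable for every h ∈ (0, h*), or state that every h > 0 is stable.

On y'=λy, z=hλ:
  y_{n+1} = y_n + z·[5/7·y_n + 2/7·y_{n+1}] ⇒ (1 − 2/7z)y_{n+1} = (1 + 5/7z)y_n
  ⇒ R(z) = (1 + 5/7z)/(1 − 2/7z).

Need |R(x)|<1, x<0.
x=-1.45: |R|=0.0253
R=−1: 1+5/7x = −1+2/7x ⇒ -3/7x=2 ⇒ x=2/(-3/7)=-4.6667
Confirm numerically:
  x=-4.470: |R|=0.96299 <1
  x=-3.955: |R|=0.85681 <1
  x=-3.674: |R|=0.79244 <1
  x=-2.038: |R|=0.28801 <1
  x=-5.188: |R|=1.09001 >1
  x=-4.733: |R|=1.01209 >1
So |R|<1 on (-4.6667, 0).

(-4.6667,0); λ=-9 ⇒ h* = (14/3)/9 = 0.5185.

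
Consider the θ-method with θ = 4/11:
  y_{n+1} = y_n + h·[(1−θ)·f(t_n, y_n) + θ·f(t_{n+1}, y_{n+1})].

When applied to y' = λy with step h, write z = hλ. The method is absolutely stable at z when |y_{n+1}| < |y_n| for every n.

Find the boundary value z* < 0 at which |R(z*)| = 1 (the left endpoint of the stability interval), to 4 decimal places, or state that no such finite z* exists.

With y'=λy (z=hλ):
  y_{n+1} = y_n + z·[7/11·y_n + 4/11·y_{n+1}] ⇒ (1 − 4/11z)y_{n+1} = (1 + 7/11z)y_n
  Hence R(z) = (1 + 7/11z)/(1 − 4/11z).

Find x<0 with |R(x)|<1.
x=-0.97: |R|=0.2829
R=−1: 1+7/11x = −1+4/11x ⇒ -3/11x=2 ⇒ x=2/(-3/11)=-7.3333
Confirm numerically:
  x=-5.692: |R|=0.85418 <1
  x=-3.853: |R|=0.60469 <1
  x=-3.170: |R|=0.47255 <1
  x=-7.803: |R|=1.03338 >1
  x=-7.648: |R|=1.02270 >1
Interval (-7.3333, 0).

left endpoint -7.3333.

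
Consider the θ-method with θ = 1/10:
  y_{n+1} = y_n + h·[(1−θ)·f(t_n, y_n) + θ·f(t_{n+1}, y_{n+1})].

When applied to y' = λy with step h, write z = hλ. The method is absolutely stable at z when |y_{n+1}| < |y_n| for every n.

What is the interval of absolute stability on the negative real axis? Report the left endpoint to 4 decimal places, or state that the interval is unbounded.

z∈(-2.5000,0).

Test eqn y'=λy, z=hλ:
  y_{n+1} = y_n + z·[9/10·y_n + 1/10·y_{n+1}] ⇒ (1 − 1/10z)y_{n+1} = (1 + 9/10z)y_n
  R(z) = (1 + 9/10z)/(1 − 1/10z).

Boundary: |R(x)|=1, x<0.
x=-0.33: |R|=0.6805
R=−1: 1+9/10x = −1+1/10x ⇒ -4/5x=2 ⇒ x=2/(-4/5)=-2.5000
Confirm numerically:
  x=-2.164: |R|=0.77902 <1
  x=-1.612: |R|=0.38822 <1
  x=-1.475: |R|=0.28540 <1
  x=-2.787: |R|=1.17956 >1
  x=-2.735: |R|=1.14762 >1
  x=-2.588: |R|=1.05593 >1
Interval (-2.5000, 0).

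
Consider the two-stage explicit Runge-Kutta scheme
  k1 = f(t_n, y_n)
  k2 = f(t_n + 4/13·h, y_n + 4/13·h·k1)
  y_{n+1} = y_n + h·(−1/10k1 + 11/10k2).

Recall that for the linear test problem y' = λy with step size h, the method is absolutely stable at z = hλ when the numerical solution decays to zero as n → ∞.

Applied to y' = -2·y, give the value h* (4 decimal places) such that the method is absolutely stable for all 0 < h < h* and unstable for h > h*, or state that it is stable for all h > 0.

Test eqn y'=λy, z=hλ:
  k1=λy_n ⇒ h·k1=z·y_n;  k2=λ(1+4/13z)y_n ⇒ h·k2=z(1+4/13z)y_n
  y_{n+1}/y_n = 1 − 1/10z + 11/10z(1+4/13z) = 1 + z + 22/65z²
  so R(z) = 1 + z + 22/65z².

Need |R(x)|<1, x<0.
x=-0.63: |R|=0.5043
R=1: x+22/65x²=0 ⇒ x=−65/22=-2.9545; min R=1−1/(4·22/65)=0.2614>−1
Confirm numerically:
  x=-2.835: |R|=0.88529 <1
  x=-1.518: |R|=0.26193 <1
  x=-1.259: |R|=0.27749 <1
  x=-3.184: |R|=1.24727 >1
  x=-3.096: |R|=1.14823 >1
Stable set (-2.9545, 0).

(-2.9545,0); λ=-2 ⇒ h* = (65/22)/2 = 1.4773.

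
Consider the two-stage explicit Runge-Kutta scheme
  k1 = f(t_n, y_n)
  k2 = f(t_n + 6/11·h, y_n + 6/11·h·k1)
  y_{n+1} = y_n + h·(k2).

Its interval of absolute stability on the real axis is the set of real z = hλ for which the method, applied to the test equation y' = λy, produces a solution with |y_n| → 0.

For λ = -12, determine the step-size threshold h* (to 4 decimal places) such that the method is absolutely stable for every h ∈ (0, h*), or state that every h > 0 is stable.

Test eqn y'=λy, z=hλ:
  k1=λy_n ⇒ h·k1=z·y_n;  k2=λ(1+6/11z)y_n ⇒ h·k2=z(1+6/11z)y_n
  y_{n+1}/y_n = 1 + z(1+6/11z) = 1 + z + 6/11z²
  Hence R(z) = 1 + z + 6/11z².

Need |R(x)|<1, x<0.
x=-0.85: |R|=0.5441
R=1: x+6/11x²=0 ⇒ x=−11/6=-1.8333; min R=1−1/(4·6/11)=0.5417>−1
Confirm numerically:
  x=-1.701: |R|=0.87722 <1
  x=-1.630: |R|=0.81922 <1
  x=-1.576: |R|=0.77879 <1
  x=-0.953: |R|=0.54239 <1
  x=-2.301: |R|=1.58696 >1
  x=-2.134: |R|=1.34998 >1
  x=-2.096: |R|=1.30030 >1
So |R|<1 on (-1.8333, 0).

(-1.8333,0); λ=-12 ⇒ h* = (11/6)/12 = 0.1528.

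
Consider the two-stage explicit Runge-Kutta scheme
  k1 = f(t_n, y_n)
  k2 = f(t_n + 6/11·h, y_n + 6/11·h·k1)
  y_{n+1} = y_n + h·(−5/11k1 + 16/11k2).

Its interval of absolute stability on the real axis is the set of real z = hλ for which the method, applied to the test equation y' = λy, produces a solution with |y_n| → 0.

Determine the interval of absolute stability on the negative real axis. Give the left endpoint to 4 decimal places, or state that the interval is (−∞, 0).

z∈(-1.2604,0).

On y'=λy, z=hλ:
  k1=λy_n ⇒ h·k1=z·y_n;  k2=λ(1+6/11z)y_n ⇒ h·k2=z(1+6/11z)y_n
  y_{n+1}/y_n = 1 − 5/11z + 16/11z(1+6/11z) = 1 + z + 96/121z²
  R(z) = 1 + z + 96/121z².

Solve |R(x)|<1 on ℝ⁻.
x=-1.12: |R|=0.8752
R=1: x+96/121x²=0 ⇒ x=−121/96=-1.2604; min R=1−1/(4·96/121)=0.6849>−1
Confirm numerically:
  x=-0.959: |R|=0.77066 <1
  x=-0.606: |R|=0.68536 <1
  x=-0.595: |R|=0.68588 <1
  x=-0.542: |R|=0.69107 <1
  x=-1.657: |R|=1.52137 >1
  x=-1.368: |R|=1.11677 >1
Stable set (-1.2604, 0).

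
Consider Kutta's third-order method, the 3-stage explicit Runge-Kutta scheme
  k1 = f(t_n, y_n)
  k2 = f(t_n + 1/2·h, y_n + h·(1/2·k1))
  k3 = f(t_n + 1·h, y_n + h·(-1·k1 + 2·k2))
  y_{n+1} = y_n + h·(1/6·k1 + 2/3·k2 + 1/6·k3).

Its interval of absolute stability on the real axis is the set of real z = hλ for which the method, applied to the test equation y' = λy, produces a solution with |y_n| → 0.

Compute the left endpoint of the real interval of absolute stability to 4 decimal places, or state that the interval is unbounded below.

Test eqn y'=λy, z=hλ:
  order 3, 3-stage ⇒ R(z)=1+z+z^2/2+z^3/6
  (e.g. R(-0.65)=0.51548, |R|=0.51548)

Need |R(x)|<1, x<0.
x=-0.65: |R|=0.5155
|R(-2.38)|=0.7947 |R(-1.97)|=0.3038 |R(-1.85)|=0.1940
Bisect:
  x_lo=-3.2206 |R|=2.6019  x_hi=-0.3530 |R|=0.7020
  mid=-1.78677 |R|=0.14122 →hi
  mid=-2.50367 |R|=0.98514 →hi
  mid=-2.86212 |R|=1.67387 →lo
  mid=-2.68289 |R|=1.30248 →lo
  mid=-2.59328 |R|=1.13741 →lo
  mid=-2.54848 |R|=1.05972 →lo
  mid=-2.52607 |R|=1.02205 →lo
  ...
  [-2.51277,-2.51260] ⇒ x*=-2.5127
So |R|<1 on (-2.5127, 0).

z* = -2.5127.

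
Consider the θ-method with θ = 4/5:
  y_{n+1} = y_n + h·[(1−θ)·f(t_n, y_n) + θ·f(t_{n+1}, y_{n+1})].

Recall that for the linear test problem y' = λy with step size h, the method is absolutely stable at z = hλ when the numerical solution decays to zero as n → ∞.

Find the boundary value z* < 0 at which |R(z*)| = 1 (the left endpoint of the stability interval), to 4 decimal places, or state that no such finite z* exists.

unbounded; (−∞, 0).

On y'=λy, z=hλ:
  y_{n+1} = y_n + z·[1/5·y_n + 4/5·y_{n+1}] ⇒ (1 − 4/5z)y_{n+1} = (1 + 1/5z)y_n
  so R(z) = (1 + 1/5z)/(1 − 4/5z).

Find x<0 with |R(x)|<1.
x=-0.76: |R|=0.5274
x=-2: |R|=0.2308
x=-10: |R|=0.1111
x=-100: |R|=0.2346
θ=4/5≥1/2 ⇒ |1+1/5x|<|1−4/5x| ∀x<0 ⇒ interval (−∞,0).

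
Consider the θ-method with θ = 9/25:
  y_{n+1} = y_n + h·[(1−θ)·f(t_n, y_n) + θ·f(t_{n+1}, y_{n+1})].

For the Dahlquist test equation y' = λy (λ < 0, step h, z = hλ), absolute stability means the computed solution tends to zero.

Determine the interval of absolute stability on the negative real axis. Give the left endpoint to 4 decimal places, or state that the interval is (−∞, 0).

(-7.1429, 0).

Test eqn y'=λy, z=hλ:
  y_{n+1} = y_n + z·[16/25·y_n + 9/25·y_{n+1}] ⇒ (1 − 9/25z)y_{n+1} = (1 + 16/25z)y_n
  so R(z) = (1 + 16/25z)/(1 − 9/25z).

Boundary: |R(x)|=1, x<0.
x=-0.74: |R|=0.4157
R=−1: 1+16/25x = −1+9/25x ⇒ -7/25x=2 ⇒ x=2/(-7/25)=-7.1429
Confirm numerically:
  x=-6.861: |R|=0.97726 <1
  x=-6.470: |R|=0.94341 <1
  x=-5.142: |R|=0.80350 <1
  x=-4.815: |R|=0.76154 <1
  x=-7.620: |R|=1.03569 >1
  x=-7.484: |R|=1.02586 >1
  x=-7.362: |R|=1.01681 >1
So |R|<1 on (-7.1429, 0).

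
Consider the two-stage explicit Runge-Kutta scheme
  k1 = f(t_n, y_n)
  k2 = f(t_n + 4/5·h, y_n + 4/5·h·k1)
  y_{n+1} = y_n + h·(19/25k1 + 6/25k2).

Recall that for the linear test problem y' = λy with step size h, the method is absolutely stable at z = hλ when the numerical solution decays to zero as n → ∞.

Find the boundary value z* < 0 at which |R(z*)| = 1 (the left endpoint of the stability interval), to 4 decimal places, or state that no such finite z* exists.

On y'=λy, z=hλ:
  k1=λy_n ⇒ h·k1=z·y_n;  k2=λ(1+4/5z)y_n ⇒ h·k2=z(1+4/5z)y_n
  y_{n+1}/y_n = 1 + 19/25z + 6/25z(1+4/5z) = 1 + z + 24/125z²
  Hence R(z) = 1 + z + 24/125z².

Boundary: |R(x)|=1, x<0.
x=-1.25: |R|=0.0500
R=1: x+24/125x²=0 ⇒ x=−125/24=-5.2083; min R=1−1/(4·24/125)=-0.3021>−1
Confirm numerically:
  x=-4.718: |R|=0.55583 <1
  x=-3.588: |R|=0.11624 <1
  x=-3.459: |R|=0.16178 <1
  x=-5.360: |R|=1.15608 >1
  x=-5.317: |R|=1.11093 >1
So |R|<1 on (-5.2083, 0).

z* = -5.2083.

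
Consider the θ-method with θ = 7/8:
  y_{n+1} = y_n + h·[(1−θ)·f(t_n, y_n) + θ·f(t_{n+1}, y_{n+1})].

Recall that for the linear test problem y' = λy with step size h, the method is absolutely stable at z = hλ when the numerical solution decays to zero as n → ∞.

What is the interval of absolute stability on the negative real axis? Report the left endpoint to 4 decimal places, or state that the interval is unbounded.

(−∞, 0) — no finite endpoint.

Test eqn y'=λy, z=hλ:
  y_{n+1} = y_n + z·[1/8·y_n + 7/8·y_{n+1}] ⇒ (1 − 7/8z)y_{n+1} = (1 + 1/8z)y_n
  R(z) = (1 + 1/8z)/(1 − 7/8z).

Solve |R(x)|<1 on ℝ⁻.
x=-0.73: |R|=0.5545
x=-2: |R|=0.2727
x=-10: |R|=0.0256
x=-100: |R|=0.1299
θ=7/8≥1/2 ⇒ |1+1/8x|<|1−7/8x| ∀x<0 ⇒ interval (−∞,0).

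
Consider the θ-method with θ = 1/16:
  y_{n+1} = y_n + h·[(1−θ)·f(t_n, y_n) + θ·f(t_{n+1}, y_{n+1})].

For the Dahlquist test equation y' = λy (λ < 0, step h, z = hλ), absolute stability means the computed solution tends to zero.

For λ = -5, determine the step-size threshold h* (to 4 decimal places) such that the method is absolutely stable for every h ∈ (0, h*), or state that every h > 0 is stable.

With y'=λy (z=hλ):
  y_{n+1} = y_n + z·[15/16·y_n + 1/16·y_{n+1}] ⇒ (1 − 1/16z)y_{n+1} = (1 + 15/16z)y_n
  so R(z) = (1 + 15/16z)/(1 − 1/16z).

Boundary: |R(x)|=1, x<0.
x=-0.41: |R|=0.6002
R=−1: 1+15/16x = −1+1/16x ⇒ -7/8x=2 ⇒ x=2/(-7/8)=-2.2857
Confirm numerically:
  x=-2.199: |R|=0.93329 <1
  x=-1.295: |R|=0.19803 <1
  x=-0.967: |R|=0.08811 <1
  x=-2.847: |R|=1.41694 >1
  x=-2.654: |R|=1.27640 >1
Stable set (-2.2857, 0).

(-2.2857,0); λ=-5 ⇒ h* = (16/7)/5 = 0.4571.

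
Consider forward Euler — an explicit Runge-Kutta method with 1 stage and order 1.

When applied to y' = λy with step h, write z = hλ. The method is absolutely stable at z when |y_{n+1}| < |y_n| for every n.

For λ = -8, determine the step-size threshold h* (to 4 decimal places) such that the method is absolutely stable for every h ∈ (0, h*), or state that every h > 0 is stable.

On y'=λy, z=hλ:
  order 1, 1-stage ⇒ R(z)=1+z
  (e.g. R(-1.15)=-0.15000, |R|=0.15000)

Need |R(x)|<1, x<0.
x=-1.15: |R|=0.1500
|R(-2.29)|=1.2900 |R(-1.05)|=0.0500 |R(-0.83)|=0.1700
Bisect:
  x_lo=-2.4501 |R|=1.4501  x_hi=-0.3019 |R|=0.6981
  mid=-1.37599 |R|=0.37599 →hi
  mid=-1.91305 |R|=0.91305 →hi
  mid=-2.18159 |R|=1.18159 →lo
  mid=-2.04732 |R|=1.04732 →lo
  mid=-1.98019 |R|=0.98019 →hi
  mid=-2.01375 |R|=1.01375 →lo
  mid=-1.99697 |R|=0.99697 →hi
  mid=-2.00536 |R|=1.00536 →lo
  ...
  [-2.00012,-1.99999] ⇒ x*=-2.0000
Interval (-2.0000, 0).

(-2.0000,0); λ=-8 ⇒ h* = 0.2500.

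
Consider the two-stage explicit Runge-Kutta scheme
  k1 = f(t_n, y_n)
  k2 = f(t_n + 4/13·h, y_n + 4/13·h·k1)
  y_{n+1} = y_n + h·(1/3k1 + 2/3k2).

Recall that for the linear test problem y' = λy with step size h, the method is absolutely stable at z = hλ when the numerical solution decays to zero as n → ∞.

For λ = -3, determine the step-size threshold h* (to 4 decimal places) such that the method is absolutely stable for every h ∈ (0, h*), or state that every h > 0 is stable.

(-4.8750,0); λ=-3 ⇒ h* = (39/8)/3 = 1.6250.

With y'=λy (z=hλ):
  k1=λy_n ⇒ h·k1=z·y_n;  k2=λ(1+4/13z)y_n ⇒ h·k2=z(1+4/13z)y_n
  y_{n+1}/y_n = 1 + 1/3z + 2/3z(1+4/13z) = 1 + z + 8/39z²
  Hence R(z) = 1 + z + 8/39z².

Solve |R(x)|<1 on ℝ⁻.
x=-1.64: |R|=0.0883
R=1: x+8/39x²=0 ⇒ x=−39/8=-4.8750; min R=1−1/(4·8/39)=-0.2188>−1
Confirm numerically:
  x=-3.564: |R|=0.04156 <1
  x=-2.480: |R|=0.21838 <1
  x=-2.093: |R|=0.19441 <1
  x=-5.367: |R|=1.54165 >1
  x=-5.314: |R|=1.47853 >1
  x=-5.273: |R|=1.43049 >1
So |R|<1 on (-4.8750, 0).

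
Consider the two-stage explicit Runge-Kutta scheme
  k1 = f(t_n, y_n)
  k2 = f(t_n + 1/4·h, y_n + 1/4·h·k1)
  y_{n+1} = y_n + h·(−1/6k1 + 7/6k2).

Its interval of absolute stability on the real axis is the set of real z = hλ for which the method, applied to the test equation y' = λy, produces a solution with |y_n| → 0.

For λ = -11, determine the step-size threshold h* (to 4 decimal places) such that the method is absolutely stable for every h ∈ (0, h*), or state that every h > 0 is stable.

Test eqn y'=λy, z=hλ:
  k1=λy_n ⇒ h·k1=z·y_n;  k2=λ(1+1/4z)y_n ⇒ h·k2=z(1+1/4z)y_n
  y_{n+1}/y_n = 1 − 1/6z + 7/6z(1+1/4z) = 1 + z + 7/24z²
  so R(z) = 1 + z + 7/24z².

Boundary: |R(x)|=1, x<0.
x=-0.86: |R|=0.3557
R=1: x+7/24x²=0 ⇒ x=−24/7=-3.4286; min R=1−1/(4·7/24)=0.1429>−1
Confirm numerically:
  x=-2.753: |R|=0.45754 <1
  x=-2.710: |R|=0.43203 <1
  x=-2.292: |R|=0.24020 <1
  x=-3.808: |R|=1.42142 >1
  x=-3.701: |R|=1.29408 >1
Interval (-3.4286, 0).

(-3.4286,0); λ=-11 ⇒ h* = (24/7)/11 = 0.3117.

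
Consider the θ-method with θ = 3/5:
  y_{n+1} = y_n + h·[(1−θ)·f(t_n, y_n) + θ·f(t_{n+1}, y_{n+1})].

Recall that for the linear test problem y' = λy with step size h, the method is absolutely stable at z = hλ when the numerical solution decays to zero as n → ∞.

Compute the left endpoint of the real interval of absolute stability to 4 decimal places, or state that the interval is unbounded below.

With y'=λy (z=hλ):
  y_{n+1} = y_n + z·[2/5·y_n + 3/5·y_{n+1}] ⇒ (1 − 3/5z)y_{n+1} = (1 + 2/5z)y_n
  so R(z) = (1 + 2/5z)/(1 − 3/5z).

Solve |R(x)|<1 on ℝ⁻.
x=-0.91: |R|=0.4114
x=-2: |R|=0.0909
x=-10: |R|=0.4286
x=-100: |R|=0.6393
θ=3/5≥1/2 ⇒ |1+2/5x|<|1−3/5x| ∀x<0 ⇒ stable on all of ℝ⁻.

interval (−∞, 0).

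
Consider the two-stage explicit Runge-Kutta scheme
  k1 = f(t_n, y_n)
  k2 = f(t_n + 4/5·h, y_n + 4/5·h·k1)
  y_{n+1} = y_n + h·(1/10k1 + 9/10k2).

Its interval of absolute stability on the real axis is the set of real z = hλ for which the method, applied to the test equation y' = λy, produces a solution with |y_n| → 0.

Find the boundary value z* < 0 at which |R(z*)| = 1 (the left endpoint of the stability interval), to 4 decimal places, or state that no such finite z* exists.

left endpoint -1.3889.

With y'=λy (z=hλ):
  k1=λy_n ⇒ h·k1=z·y_n;  k2=λ(1+4/5z)y_n ⇒ h·k2=z(1+4/5z)y_n
  y_{n+1}/y_n = 1 + 1/10z + 9/10z(1+4/5z) = 1 + z + 18/25z²
  ⇒ R(z) = 1 + z + 18/25z².

Need |R(x)|<1, x<0.
x=-1.73: |R|=1.4249
R=1: x+18/25x²=0 ⇒ x=−25/18=-1.3889; min R=1−1/(4·18/25)=0.6528>−1
Confirm numerically:
  x=-1.023: |R|=0.73050 <1
  x=-0.810: |R|=0.66239 <1
  x=-0.790: |R|=0.65935 <1
  x=-0.757: |R|=0.65560 <1
  x=-1.791: |R|=1.51853 >1
  x=-1.746: |R|=1.44893 >1
  x=-1.633: |R|=1.28702 >1
So |R|<1 on (-1.3889, 0).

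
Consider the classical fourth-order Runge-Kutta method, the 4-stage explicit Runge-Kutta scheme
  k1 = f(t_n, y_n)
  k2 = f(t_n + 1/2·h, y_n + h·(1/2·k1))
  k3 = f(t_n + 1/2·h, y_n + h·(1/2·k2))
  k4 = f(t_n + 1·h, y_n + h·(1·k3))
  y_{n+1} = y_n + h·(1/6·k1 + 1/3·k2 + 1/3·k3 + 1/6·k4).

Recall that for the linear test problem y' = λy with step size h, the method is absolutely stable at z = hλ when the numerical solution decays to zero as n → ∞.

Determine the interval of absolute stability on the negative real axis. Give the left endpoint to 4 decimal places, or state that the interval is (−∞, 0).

z∈(-2.7853,0).

With y'=λy (z=hλ):
  order 4, 4-stage ⇒ R(z)=1+z+z^2/2+z^3/6+z^4/24
  (e.g. R(-1.04)=0.36207, |R|=0.36207)

Solve |R(x)|<1 on ℝ⁻.
x=-1.04: |R|=0.3621
|R(-2.53)|=0.6786 |R(-2.39)|=0.5502 |R(-0.95)|=0.3923
Bisect:
  x_lo=-3.1138 |R|=1.6192  x_hi=-0.1440 |R|=0.8659
  mid=-1.62889 |R|=0.27076 →hi
  mid=-2.37134 |R|=0.53538 →hi
  mid=-2.74256 |R|=0.93746 →hi
  mid=-2.92817 |R|=1.23767 →lo
  mid=-2.83536 |R|=1.07815 →lo
  mid=-2.78896 |R|=1.00554 →lo
  mid=-2.76576 |R|=0.97095 →hi
  ...
  [-2.78534,-2.78516] ⇒ x*=-2.7853
So |R|<1 on (-2.7853, 0).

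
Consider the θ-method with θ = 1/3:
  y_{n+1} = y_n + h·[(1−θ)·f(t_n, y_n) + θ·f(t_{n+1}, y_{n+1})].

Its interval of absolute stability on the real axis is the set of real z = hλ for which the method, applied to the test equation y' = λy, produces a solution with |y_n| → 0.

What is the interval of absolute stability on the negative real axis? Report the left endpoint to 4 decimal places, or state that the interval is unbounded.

z∈(-6.0000,0).

On y'=λy, z=hλ:
  y_{n+1} = y_n + z·[2/3·y_n + 1/3·y_{n+1}] ⇒ (1 − 1/3z)y_{n+1} = (1 + 2/3z)y_n
  ⇒ R(z) = (1 + 2/3z)/(1 − 1/3z).

Find x<0 with |R(x)|<1.
x=-1.77: |R|=0.1132
R=−1: 1+2/3x = −1+1/3x ⇒ -1/3x=2 ⇒ x=2/(-1/3)=-6.0000
Confirm numerically:
  x=-5.172: |R|=0.89868 <1
  x=-3.089: |R|=0.52192 <1
  x=-2.952: |R|=0.48790 <1
  x=-2.723: |R|=0.42740 <1
  x=-6.520: |R|=1.05462 >1
  x=-6.034: |R|=1.00376 >1
Stable set (-6.0000, 0).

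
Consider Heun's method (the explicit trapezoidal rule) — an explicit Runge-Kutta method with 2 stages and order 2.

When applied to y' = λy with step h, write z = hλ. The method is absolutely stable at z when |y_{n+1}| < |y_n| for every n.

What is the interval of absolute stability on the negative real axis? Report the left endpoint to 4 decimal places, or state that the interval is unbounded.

Test eqn y'=λy, z=hλ:
  order 2, 2-stage ⇒ R(z)=1+z+z^2/2
  (e.g. R(-0.7)=0.54500, |R|=0.54500)

Solve |R(x)|<1 on ℝ⁻.
x=-0.7: |R|=0.5450
|R(-1.47)|=0.6104 |R(-1.08)|=0.5032 |R(-0.92)|=0.5032
Bisect:
  x_lo=-2.5173 |R|=1.6511  x_hi=-0.0921 |R|=0.9121
  mid=-1.30469 |R|=0.54642 →hi
  mid=-1.91098 |R|=0.91495 →hi
  mid=-2.21413 |R|=1.23705 →lo
  mid=-2.06256 |R|=1.06451 →lo
  mid=-1.98677 |R|=0.98686 →hi
  mid=-2.02466 |R|=1.02497 →lo
  mid=-2.00572 |R|=1.00573 →lo
  mid=-1.99624 |R|=0.99625 →hi
  mid=-2.00098 |R|=1.00098 →lo
  mid=-1.99861 |R|=0.99861 →hi
  ...
  [-2.00009,-1.99994] ⇒ x*=-2.0000
Interval (-2.0000, 0).

z∈(-2.0000,0).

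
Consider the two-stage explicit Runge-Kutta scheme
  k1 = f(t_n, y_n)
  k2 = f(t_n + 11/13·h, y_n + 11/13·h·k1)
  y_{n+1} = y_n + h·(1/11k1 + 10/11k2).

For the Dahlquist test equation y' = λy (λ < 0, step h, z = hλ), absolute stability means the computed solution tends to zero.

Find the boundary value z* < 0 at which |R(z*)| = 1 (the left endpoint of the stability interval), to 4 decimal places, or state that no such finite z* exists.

left endpoint -1.3000.

On y'=λy, z=hλ:
  k1=λy_n ⇒ h·k1=z·y_n;  k2=λ(1+11/13z)y_n ⇒ h·k2=z(1+11/13z)y_n
  y_{n+1}/y_n = 1 + 1/11z + 10/11z(1+11/13z) = 1 + z + 10/13z²
  so R(z) = 1 + z + 10/13z².

Find x<0 with |R(x)|<1.
x=-1: |R|=0.7692
R=1: x+10/13x²=0 ⇒ x=−13/10=-1.3000; min R=1−1/(4·10/13)=0.6750>−1
Confirm numerically:
  x=-1.071: |R|=0.81134 <1
  x=-0.918: |R|=0.73025 <1
  x=-0.673: |R|=0.67541 <1
  x=-0.640: |R|=0.67508 <1
  x=-1.475: |R|=1.19856 >1
  x=-1.450: |R|=1.16731 >1
So |R|<1 on (-1.3000, 0).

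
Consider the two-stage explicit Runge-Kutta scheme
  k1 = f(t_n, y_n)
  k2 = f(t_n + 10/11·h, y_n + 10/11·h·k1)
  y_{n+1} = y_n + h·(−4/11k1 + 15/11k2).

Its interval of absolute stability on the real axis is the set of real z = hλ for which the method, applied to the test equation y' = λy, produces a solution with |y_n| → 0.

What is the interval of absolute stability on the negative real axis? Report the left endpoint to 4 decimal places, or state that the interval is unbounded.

z∈(-0.8067,0).

Set f=λy, z=hλ:
  k1=λy_n ⇒ h·k1=z·y_n;  k2=λ(1+10/11z)y_n ⇒ h·k2=z(1+10/11z)y_n
  y_{n+1}/y_n = 1 − 4/11z + 15/11z(1+10/11z) = 1 + z + 150/121z²
  Hence R(z) = 1 + z + 150/121z².

Find x<0 with |R(x)|<1.
x=-1.47: |R|=2.2088
R=1: x+150/121x²=0 ⇒ x=−121/150=-0.8067; min R=1−1/(4·150/121)=0.7983>−1
Confirm numerically:
  x=-0.786: |R|=0.97986 <1
  x=-0.703: |R|=0.90966 <1
  x=-0.411: |R|=0.79841 <1
  x=-1.102: |R|=1.40346 >1
  x=-0.991: |R|=1.22646 >1
  x=-0.972: |R|=1.19922 >1
Interval (-0.8067, 0).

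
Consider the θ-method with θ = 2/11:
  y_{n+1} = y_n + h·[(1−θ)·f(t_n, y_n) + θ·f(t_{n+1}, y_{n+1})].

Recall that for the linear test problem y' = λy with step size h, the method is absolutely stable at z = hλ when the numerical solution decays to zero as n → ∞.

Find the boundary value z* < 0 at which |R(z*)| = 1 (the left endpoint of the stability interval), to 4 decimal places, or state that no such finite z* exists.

Test eqn y'=λy, z=hλ:
  y_{n+1} = y_n + z·[9/11·y_n + 2/11·y_{n+1}] ⇒ (1 − 2/11z)y_{n+1} = (1 + 9/11z)y_n
  ⇒ R(z) = (1 + 9/11z)/(1 − 2/11z).

Need |R(x)|<1, x<0.
x=-1.77: |R|=0.3391
R=−1: 1+9/11x = −1+2/11x ⇒ -7/11x=2 ⇒ x=2/(-7/11)=-3.1429
Confirm numerically:
  x=-2.775: |R|=0.84441 <1
  x=-2.404: |R|=0.67282 <1
  x=-1.906: |R|=0.41547 <1
  x=-1.435: |R|=0.13807 <1
  x=-3.544: |R|=1.15524 >1
  x=-3.516: |R|=1.14485 >1
  x=-3.455: |R|=1.12200 >1
Interval (-3.1429, 0).

left endpoint -3.1429.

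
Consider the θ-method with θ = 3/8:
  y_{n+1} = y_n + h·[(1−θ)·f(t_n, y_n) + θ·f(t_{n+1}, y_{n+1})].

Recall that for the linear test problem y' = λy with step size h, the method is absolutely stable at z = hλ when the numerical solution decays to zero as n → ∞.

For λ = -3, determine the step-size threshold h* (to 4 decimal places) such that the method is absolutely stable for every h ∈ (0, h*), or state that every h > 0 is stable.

On y'=λy, z=hλ:
  y_{n+1} = y_n + z·[5/8·y_n + 3/8·y_{n+1}] ⇒ (1 − 3/8z)y_{n+1} = (1 + 5/8z)y_n
  Hence R(z) = (1 + 5/8z)/(1 − 3/8z).

Find x<0 with |R(x)|<1.
x=-0.92: |R|=0.3160
R=−1: 1+5/8x = −1+3/8x ⇒ -1/4x=2 ⇒ x=2/(-1/4)=-8.0000
Confirm numerically:
  x=-6.683: |R|=0.90609 <1
  x=-5.438: |R|=0.78926 <1
  x=-5.334: |R|=0.77785 <1
  x=-8.594: |R|=1.03517 >1
  x=-8.516: |R|=1.03076 >1
  x=-8.091: |R|=1.00564 >1
Stable set (-8.0000, 0).

(-8.0000,0); λ=-3 ⇒ h* = (8)/3 = 2.6667.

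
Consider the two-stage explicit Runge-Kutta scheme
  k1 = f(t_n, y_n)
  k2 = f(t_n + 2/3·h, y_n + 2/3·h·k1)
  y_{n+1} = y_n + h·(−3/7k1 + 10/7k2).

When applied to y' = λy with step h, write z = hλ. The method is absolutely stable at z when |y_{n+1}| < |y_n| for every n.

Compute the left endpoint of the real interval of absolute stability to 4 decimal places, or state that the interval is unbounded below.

With y'=λy (z=hλ):
  k1=λy_n ⇒ h·k1=z·y_n;  k2=λ(1+2/3z)y_n ⇒ h·k2=z(1+2/3z)y_n
  y_{n+1}/y_n = 1 − 3/7z + 10/7z(1+2/3z) = 1 + z + 20/21z²
  R(z) = 1 + z + 20/21z².

Boundary: |R(x)|=1, x<0.
x=-0.51: |R|=0.7377
R=1: x+20/21x²=0 ⇒ x=−21/20=-1.0500; min R=1−1/(4·20/21)=0.7375>−1
Confirm numerically:
  x=-0.818: |R|=0.81926 <1
  x=-0.667: |R|=0.75670 <1
  x=-0.640: |R|=0.75010 <1
  x=-1.502: |R|=1.64658 >1
  x=-1.436: |R|=1.52790 >1
  x=-1.077: |R|=1.02769 >1
Stable set (-1.0500, 0).

z* = -1.0500.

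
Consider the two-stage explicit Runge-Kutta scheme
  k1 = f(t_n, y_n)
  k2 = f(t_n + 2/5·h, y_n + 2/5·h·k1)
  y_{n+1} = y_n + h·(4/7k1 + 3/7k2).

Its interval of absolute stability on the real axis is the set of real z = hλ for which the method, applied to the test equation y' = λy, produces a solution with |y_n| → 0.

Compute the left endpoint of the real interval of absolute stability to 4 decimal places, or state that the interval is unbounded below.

z* = -5.8333.

With y'=λy (z=hλ):
  k1=λy_n ⇒ h·k1=z·y_n;  k2=λ(1+2/5z)y_n ⇒ h·k2=z(1+2/5z)y_n
  y_{n+1}/y_n = 1 + 4/7z + 3/7z(1+2/5z) = 1 + z + 6/35z²
  Hence R(z) = 1 + z + 6/35z².

Need |R(x)|<1, x<0.
x=-1.41: |R|=0.0692
R=1: x+6/35x²=0 ⇒ x=−35/6=-5.8333; min R=1−1/(4·6/35)=-0.4583>−1
Confirm numerically:
  x=-5.069: |R|=0.33582 <1
  x=-4.851: |R|=0.18309 <1
  x=-2.665: |R|=0.44748 <1
  x=-6.209: |R|=1.39986 >1
  x=-6.123: |R|=1.30405 >1
Interval (-5.8333, 0).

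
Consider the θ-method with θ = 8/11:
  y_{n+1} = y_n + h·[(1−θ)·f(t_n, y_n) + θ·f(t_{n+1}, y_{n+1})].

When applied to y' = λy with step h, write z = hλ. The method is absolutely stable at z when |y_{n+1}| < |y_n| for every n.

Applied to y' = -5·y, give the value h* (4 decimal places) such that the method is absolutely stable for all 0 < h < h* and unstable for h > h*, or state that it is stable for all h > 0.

On y'=λy, z=hλ:
  y_{n+1} = y_n + z·[3/11·y_n + 8/11·y_{n+1}] ⇒ (1 − 8/11z)y_{n+1} = (1 + 3/11z)y_n
  R(z) = (1 + 3/11z)/(1 − 8/11z).

Boundary: |R(x)|=1, x<0.
x=-0.54: |R|=0.6123
x=-2: |R|=0.1852
x=-10: |R|=0.2088
x=-100: |R|=0.3564
θ=8/11≥1/2 ⇒ |1+3/11x|<|1−8/11x| ∀x<0 ⇒ interval (−∞,0).

(−∞, 0) — no finite endpoint. Any h>0 works for λ=-5.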